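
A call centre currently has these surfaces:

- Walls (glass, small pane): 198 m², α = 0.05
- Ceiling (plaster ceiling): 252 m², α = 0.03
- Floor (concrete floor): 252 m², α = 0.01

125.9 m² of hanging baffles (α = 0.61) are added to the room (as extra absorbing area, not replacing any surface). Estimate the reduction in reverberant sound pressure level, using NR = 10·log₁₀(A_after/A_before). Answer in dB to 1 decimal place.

Total absorption A_before = 198*0.05 + 252*0.03 + 252*0.01
  = 9.900 + 7.560 + 2.520 = 19.980 m² sabins.
Added absorption = 125.9 × 0.61 = 76.799 sabins.
New total A_after = 96.779 sabins.
NR = 10·log₁₀(96.779/19.980) = 6.9 dB.

6.9 dB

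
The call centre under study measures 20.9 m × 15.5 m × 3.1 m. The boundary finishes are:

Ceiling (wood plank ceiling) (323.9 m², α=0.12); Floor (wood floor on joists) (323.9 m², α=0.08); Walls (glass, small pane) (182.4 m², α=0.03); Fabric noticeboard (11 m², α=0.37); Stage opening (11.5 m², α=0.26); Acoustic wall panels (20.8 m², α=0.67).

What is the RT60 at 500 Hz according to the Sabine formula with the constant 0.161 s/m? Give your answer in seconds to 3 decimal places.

Equivalent absorption area: A = 323.9×0.12 + 323.9×0.08 + 182.4×0.03 + 11×0.37 + 11.5×0.26 + 20.8×0.67 = 91.248 m².
Room volume: 1004.245 m³.
RT60 = 0.161 · V / A = 0.161 × 1004.245 / 91.248 = 1.772 s.

1.772 s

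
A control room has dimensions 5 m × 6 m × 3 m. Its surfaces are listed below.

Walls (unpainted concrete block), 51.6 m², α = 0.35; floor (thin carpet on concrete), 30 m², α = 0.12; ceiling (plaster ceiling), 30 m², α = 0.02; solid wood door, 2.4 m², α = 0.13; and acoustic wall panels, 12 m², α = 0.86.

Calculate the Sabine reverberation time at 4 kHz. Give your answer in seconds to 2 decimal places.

0.44 s

Summing Sᵢαᵢ: 18.060 + 3.600 + 0.600 + 0.312 + 10.320 → A = 32.892 sabins.
V = 5·6·3 = 90 m³.
RT60 = 0.161 · V / A = 0.161 × 90 / 32.892 = 0.44 s.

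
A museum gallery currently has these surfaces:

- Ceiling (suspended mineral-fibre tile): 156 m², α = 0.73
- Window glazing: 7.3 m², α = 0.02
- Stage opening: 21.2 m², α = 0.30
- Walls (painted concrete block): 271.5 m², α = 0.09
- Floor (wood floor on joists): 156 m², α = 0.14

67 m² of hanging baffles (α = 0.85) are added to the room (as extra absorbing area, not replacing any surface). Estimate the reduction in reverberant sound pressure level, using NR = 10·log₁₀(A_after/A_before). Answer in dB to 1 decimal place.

A_before = Σ Sᵢαᵢ = 156×0.73 + 7.3×0.02 + 21.2×0.30 + 271.5×0.09 + 156×0.14 = 166.661 sabins.
Treatment contributes 67·0.85 = 56.950 sabins.
A_after = 166.661 + 56.950 = 223.611 sabins.
NR = 10·log₁₀(223.611/166.661) = 1.3 dB.

1.3 dB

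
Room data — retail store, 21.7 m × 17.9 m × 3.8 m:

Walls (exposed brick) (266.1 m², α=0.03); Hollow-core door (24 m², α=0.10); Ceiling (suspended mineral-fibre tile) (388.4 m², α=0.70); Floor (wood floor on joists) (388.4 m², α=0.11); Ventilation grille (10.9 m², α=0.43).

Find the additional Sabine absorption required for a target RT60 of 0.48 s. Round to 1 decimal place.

Equivalent absorption area: A₁ = 266.1·0.03 + 24·0.10 + 388.4·0.70 + 388.4·0.11 + 10.9·0.43 = 329.674 m².
For T = 0.48 s, need A₂ = 0.161·V/T = 0.161·1476.034/0.48 = 495.086 sabins.
Additional absorption ΔA = 495.086 − 329.674 = 165.4 sabins.

165.4 sabins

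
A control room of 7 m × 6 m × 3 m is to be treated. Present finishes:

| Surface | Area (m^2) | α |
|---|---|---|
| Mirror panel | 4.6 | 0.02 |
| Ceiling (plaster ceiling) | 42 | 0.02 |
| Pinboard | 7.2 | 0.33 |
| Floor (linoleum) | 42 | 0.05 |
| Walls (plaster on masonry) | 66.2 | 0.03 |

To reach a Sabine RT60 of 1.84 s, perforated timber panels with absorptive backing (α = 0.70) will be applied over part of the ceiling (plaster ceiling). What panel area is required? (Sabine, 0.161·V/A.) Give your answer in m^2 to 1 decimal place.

Total absorption A₁ = 4.6×0.02 + 42×0.02 + 7.2×0.33 + 42×0.05 + 66.2×0.03
  = 0.092 + 0.840 + 2.376 + 2.100 + 1.986 = 7.394 m^2 sabins.
Required A₂ = 0.161·126/1.84 = 11.025 sabins.
ΔA needed = 11.025 − 7.394 = 3.631 sabins.
Each m^2 of panel replacing the ceiling (plaster ceiling) adds (0.70 − 0.02) = 0.68 sabins.
Panel area = 3.631 / 0.68 = 5.3 m^2.

5.3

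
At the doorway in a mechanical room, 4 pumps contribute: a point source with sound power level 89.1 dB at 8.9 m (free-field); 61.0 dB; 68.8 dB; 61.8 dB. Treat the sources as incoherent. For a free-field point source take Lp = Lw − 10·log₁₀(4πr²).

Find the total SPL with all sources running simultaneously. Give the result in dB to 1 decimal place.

70.5 dB

Source at 8.9 m: Lp = 89.1 − 10·log₁₀(4π·8.9²) = 89.1 − 10·log₁₀(995.382) = 59.1 dB.
Converting to relative power and adding: 10^(59.1/10) + 10^(61.0/10) + 10^(68.8/10) + 10^(61.8/10) = 1.117e+07.
L_total = 10·log₁₀(1.117e+07) = 70.5 dB.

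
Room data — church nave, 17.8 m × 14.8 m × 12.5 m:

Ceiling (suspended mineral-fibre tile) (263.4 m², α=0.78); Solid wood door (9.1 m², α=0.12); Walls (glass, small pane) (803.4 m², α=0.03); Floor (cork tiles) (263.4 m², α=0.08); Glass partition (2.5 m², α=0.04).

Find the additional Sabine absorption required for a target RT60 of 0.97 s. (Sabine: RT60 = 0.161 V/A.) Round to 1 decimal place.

Summing Sᵢαᵢ: 205.452 + 1.092 + 24.102 + 21.072 + 0.100 → A₁ = 251.818 sabins.
Target A₂ = 0.161·3293/0.97 = 546.570 sabins (V = 3293 m³).
ΔA = A₂ − A₁ = 546.570 − 251.818 = 294.8 sabins.

294.8 sabins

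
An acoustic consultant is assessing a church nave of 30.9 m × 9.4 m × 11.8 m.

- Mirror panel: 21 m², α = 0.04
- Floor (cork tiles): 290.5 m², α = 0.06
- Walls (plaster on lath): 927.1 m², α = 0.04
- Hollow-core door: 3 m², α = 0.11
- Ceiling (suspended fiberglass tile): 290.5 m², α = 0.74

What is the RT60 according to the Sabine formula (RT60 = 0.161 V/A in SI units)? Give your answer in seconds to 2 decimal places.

A = Σ Sᵢαᵢ = 21·0.04 + 290.5·0.06 + 927.1·0.04 + 3·0.11 + 290.5·0.74 = 270.654 sabins.
Room volume: 3427.428 m³.
T = 0.161 V/A = 0.161·3427.428/270.654 = 2.04 s.

2.04 seconds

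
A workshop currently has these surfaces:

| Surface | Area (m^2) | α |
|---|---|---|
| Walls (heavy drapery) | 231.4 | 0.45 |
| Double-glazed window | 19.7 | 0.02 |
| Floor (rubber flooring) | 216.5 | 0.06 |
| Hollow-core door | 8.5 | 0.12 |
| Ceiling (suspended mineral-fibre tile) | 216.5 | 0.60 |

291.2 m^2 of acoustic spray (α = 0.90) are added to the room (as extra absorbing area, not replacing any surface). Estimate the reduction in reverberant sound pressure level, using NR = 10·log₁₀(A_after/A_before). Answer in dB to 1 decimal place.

Equivalent absorption area: A_before = 231.4·0.45 + 19.7·0.02 + 216.5·0.06 + 8.5·0.12 + 216.5·0.60 = 248.434 m^2.
Treatment contributes 291.2·0.90 = 262.080 sabins.
A_after = 248.434 + 262.080 = 510.514 sabins.
Reduction = 10 log₁₀(A_after/A_before) = 10 log₁₀(2.0549) = 3.1 dB.

3.1 dB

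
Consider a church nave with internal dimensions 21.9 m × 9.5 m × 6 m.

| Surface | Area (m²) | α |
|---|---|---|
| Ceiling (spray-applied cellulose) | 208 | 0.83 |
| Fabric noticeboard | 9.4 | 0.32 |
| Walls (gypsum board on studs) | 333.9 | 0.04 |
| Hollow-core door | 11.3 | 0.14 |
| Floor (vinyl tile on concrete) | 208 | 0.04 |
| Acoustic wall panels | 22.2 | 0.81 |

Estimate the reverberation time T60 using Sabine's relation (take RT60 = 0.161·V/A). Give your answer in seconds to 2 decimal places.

Total absorption A = 208×0.83 + 9.4×0.32 + 333.9×0.04 + 11.3×0.14 + 208×0.04 + 22.2×0.81
  = 172.640 + 3.008 + 13.356 + 1.582 + 8.320 + 17.982 = 216.888 m² sabins.
Volume V = 21.9 × 9.5 × 6 = 1248.3 m³.
RT60 = 0.161 · V / A = 0.161 × 1248.3 / 216.888 = 0.93 s.

0.93 s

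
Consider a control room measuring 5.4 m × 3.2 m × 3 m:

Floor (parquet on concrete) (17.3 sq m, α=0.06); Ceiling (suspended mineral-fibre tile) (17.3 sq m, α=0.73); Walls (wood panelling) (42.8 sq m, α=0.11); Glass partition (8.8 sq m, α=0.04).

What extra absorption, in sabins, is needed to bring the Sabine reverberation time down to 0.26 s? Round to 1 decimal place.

13.4 sabins

Equivalent absorption area: A₁ = 17.3·0.06 + 17.3·0.73 + 42.8·0.11 + 8.8·0.04 = 18.727 sq m.
Target A₂ = 0.161·51.84/0.26 = 32.101 sabins (V = 51.84 m³).
ΔA = A₂ − A₁ = 32.101 − 18.727 = 13.4 sabins.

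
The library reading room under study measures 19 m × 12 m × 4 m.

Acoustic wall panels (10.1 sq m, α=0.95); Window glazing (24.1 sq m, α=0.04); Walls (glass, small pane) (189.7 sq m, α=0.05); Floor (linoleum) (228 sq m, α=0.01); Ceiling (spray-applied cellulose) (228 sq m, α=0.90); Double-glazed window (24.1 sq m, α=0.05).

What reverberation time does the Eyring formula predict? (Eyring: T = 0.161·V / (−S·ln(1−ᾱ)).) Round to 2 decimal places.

S = Σ Sᵢ = 704.0 sq m.
Σ(Sᵢαᵢ) = 10.1×0.95 + 24.1×0.04 + 189.7×0.05 + 228×0.01 + 228×0.90 + 24.1×0.05 = 228.729.
Mean coefficient ᾱ = A/S = 0.3249.
−S·ln(1−ᾱ) = −704.0 × ln(1 − 0.3249) = 276.598.
V = 19 × 12 × 4 = 912 m³.
RT60 = 0.161 × 912 / 276.598 = 0.53 s.

0.53 seconds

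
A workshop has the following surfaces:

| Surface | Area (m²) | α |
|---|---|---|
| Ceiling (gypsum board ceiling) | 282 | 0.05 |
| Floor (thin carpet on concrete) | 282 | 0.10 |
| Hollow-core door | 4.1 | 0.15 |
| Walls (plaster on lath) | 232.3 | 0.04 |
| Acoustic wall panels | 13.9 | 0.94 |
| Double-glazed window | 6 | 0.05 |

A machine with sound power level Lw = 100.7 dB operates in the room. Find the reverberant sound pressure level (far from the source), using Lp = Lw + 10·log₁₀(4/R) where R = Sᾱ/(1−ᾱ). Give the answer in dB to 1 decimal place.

88.2 dB

A = 65.573 sabins; S = 820.3 m².
ᾱ = 65.573/820.3 = 0.0799; R = Sᾱ/(1−ᾱ) = 65.573/(1−0.0799) = 71.267 m².
Lp = 100.7 + 10·log₁₀(4/71.267) = 100.7 + (-12.51) = 88.2 dB.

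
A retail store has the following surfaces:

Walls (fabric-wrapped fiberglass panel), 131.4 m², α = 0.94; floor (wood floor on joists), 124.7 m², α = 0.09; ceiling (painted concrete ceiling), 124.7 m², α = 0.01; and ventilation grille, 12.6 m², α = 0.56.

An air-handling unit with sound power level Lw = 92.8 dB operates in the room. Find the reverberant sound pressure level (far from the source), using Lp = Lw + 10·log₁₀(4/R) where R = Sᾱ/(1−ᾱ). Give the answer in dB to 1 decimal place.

Σ(Sᵢαᵢ) = 131.4×0.94 + 124.7×0.09 + 124.7×0.01 + 12.6×0.56 = 143.042; total area S = 393.4 m².
ᾱ = 0.3636, so room constant R = A/(1−ᾱ) = 224.767 m².
Lp = 92.8 + 10·log₁₀(4/224.767) = 92.8 + (-17.50) = 75.3 dB.

75.3 dB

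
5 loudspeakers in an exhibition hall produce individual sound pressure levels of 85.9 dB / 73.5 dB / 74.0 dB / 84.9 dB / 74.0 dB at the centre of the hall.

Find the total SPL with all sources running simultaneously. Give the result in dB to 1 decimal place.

88.9 dB

Σ 10^(Lᵢ/10) = 7.707e+08.
L_total = 10·log₁₀(7.707e+08) = 88.9 dB.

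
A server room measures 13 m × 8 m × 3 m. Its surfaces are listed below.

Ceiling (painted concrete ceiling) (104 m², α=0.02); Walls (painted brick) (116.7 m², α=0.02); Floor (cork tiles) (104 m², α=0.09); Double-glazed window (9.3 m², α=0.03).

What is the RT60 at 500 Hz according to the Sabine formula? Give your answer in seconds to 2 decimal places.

3.57 seconds

Total absorption A = 104·0.02 + 116.7·0.02 + 104·0.09 + 9.3·0.03
  = 2.080 + 2.334 + 9.360 + 0.279 = 14.053 m² sabins.
Room volume: 312 m³.
RT60 = 0.161 · V / A = 0.161 × 312 / 14.053 = 3.57 s.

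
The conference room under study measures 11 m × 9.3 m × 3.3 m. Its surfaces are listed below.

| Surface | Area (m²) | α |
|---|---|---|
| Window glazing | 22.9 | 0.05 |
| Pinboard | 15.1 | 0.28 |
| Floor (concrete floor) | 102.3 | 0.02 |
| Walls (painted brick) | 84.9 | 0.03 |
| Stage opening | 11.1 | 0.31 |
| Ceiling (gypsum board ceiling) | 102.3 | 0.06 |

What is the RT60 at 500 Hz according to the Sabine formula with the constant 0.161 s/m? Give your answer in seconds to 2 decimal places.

Summing Sᵢαᵢ: 1.145 + 4.228 + 2.046 + 2.547 + 3.441 + 6.138 → A = 19.545 sabins.
Volume V = 11 × 9.3 × 3.3 = 337.59 m³.
T = 0.161 V/A = 0.161·337.59/19.545 = 2.78 s.

2.78 s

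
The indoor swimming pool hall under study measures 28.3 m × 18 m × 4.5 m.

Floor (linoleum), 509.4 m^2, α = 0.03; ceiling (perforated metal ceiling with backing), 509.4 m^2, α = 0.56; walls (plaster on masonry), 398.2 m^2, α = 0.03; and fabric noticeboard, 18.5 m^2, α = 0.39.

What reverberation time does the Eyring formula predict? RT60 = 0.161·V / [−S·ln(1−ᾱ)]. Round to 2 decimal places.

Total surface area S = 509.4 + 509.4 + 398.2 + 18.5 = 1435.5 m^2.
Absorption A = 509.4·0.03 + 509.4·0.56 + 398.2·0.03 + 18.5·0.39 = 319.707 sabins.
Mean coefficient ᾱ = A/S = 0.2227.
Eyring denominator: −S ln(1−ᾱ) = 361.644.
V = 28.3 × 18 × 4.5 = 2292.3 m³.
RT60 = 0.161 × 2292.3 / 361.644 = 1.02 s.

1.02 s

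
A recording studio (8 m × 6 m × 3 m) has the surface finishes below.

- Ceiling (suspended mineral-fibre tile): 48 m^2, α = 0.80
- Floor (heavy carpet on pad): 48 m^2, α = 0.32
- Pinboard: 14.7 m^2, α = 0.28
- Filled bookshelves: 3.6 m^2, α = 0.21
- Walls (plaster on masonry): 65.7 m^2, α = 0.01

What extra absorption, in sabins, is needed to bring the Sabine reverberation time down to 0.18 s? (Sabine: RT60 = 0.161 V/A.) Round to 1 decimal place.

69.5 sabins

Total absorption A₁ = 48·0.80 + 48·0.32 + 14.7·0.28 + 3.6·0.21 + 65.7·0.01
  = 38.400 + 15.360 + 4.116 + 0.756 + 0.657 = 59.289 m^2 sabins.
For T = 0.18 s, need A₂ = 0.161·V/T = 0.161·144/0.18 = 128.800 sabins.
ΔA = A₂ − A₁ = 128.800 − 59.289 = 69.5 sabins.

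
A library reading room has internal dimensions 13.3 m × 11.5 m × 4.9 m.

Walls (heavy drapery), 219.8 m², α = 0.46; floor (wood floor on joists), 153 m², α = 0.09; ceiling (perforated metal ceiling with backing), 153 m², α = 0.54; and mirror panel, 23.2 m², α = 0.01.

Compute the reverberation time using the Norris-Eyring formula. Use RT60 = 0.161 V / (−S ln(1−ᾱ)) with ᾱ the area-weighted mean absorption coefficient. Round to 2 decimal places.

S = Σ Sᵢ = 549.0 m².
Absorption A = 219.8·0.46 + 153·0.09 + 153·0.54 + 23.2·0.01 = 197.730 sabins.
Mean coefficient ᾱ = A/S = 0.3602.
−S·ln(1−ᾱ) = −549.0 × ln(1 − 0.3602) = 245.183.
V = 13.3 × 11.5 × 4.9 = 749.455 m³.
T = 0.161·V/[−S·ln(1−ᾱ)] = 0.161·749.455/245.183 = 0.49 s.

0.49 s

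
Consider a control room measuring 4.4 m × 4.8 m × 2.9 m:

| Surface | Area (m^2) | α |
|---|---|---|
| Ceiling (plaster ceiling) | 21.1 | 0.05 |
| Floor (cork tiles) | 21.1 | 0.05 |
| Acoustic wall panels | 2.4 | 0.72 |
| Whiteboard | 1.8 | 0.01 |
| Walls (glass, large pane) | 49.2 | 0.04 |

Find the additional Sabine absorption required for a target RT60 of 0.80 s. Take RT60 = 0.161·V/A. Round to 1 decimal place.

6.5 sabins

Summing Sᵢαᵢ: 1.055 + 1.055 + 1.728 + 0.018 + 1.968 → A₁ = 5.824 sabins.
For T = 0.80 s, need A₂ = 0.161·V/T = 0.161·61.248/0.80 = 12.326 sabins.
Shortfall: 12.326 − 5.824 = 6.5 sabins.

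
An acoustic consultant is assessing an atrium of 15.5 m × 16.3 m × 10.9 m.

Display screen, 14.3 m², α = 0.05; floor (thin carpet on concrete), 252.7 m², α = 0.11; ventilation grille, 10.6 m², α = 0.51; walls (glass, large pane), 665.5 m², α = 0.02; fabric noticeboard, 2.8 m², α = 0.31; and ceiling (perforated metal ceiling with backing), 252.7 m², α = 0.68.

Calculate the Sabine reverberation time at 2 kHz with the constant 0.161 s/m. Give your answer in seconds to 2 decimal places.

Summing Sᵢαᵢ: 0.715 + 27.797 + 5.406 + 13.310 + 0.868 + 171.836 → A = 219.932 sabins.
V = 15.5·16.3·10.9 = 2753.885 m³.
Sabine: RT60 = 0.161 × 2753.885 / 219.932 = 2.02 s.

2.02 s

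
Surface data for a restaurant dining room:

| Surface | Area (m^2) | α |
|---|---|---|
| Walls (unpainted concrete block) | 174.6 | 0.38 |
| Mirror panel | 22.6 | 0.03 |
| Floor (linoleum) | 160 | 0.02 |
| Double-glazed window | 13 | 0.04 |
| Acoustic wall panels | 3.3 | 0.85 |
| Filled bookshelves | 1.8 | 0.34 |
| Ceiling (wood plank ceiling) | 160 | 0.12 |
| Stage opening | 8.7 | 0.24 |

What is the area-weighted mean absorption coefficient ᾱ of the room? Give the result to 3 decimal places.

S = Σ Sᵢ = 174.6 + 22.6 + 160 + 13 + 3.3 + 1.8 + 160 + 8.7 = 544.0 m^2.
A = 174.6·0.38 + 22.6·0.03 + 160·0.02 + 13·0.04 + 3.3·0.85 + 1.8·0.34 + 160·0.12 + 8.7·0.24 = 95.451 sabins.
ᾱ = 95.451 / 544.0 = 0.175.

0.175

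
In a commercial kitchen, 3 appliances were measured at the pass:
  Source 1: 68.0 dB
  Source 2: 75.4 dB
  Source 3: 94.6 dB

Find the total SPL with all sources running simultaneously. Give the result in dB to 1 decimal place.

94.7 dB

Σ 10^(Lᵢ/10) = 2.925e+09.
Back to dB: 10·log₁₀ Σ = 94.7 dB.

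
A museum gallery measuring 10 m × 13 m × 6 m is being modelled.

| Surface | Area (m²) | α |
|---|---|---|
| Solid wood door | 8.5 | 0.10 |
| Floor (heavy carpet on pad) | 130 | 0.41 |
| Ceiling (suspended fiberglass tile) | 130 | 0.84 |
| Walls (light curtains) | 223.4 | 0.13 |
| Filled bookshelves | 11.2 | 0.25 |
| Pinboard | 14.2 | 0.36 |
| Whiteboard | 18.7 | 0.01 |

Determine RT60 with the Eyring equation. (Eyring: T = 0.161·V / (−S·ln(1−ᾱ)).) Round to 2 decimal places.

0.50 sec

S = Σ Sᵢ = 536.0 m².
Absorption A = 8.5·0.10 + 130·0.41 + 130·0.84 + 223.4·0.13 + 11.2·0.25 + 14.2·0.36 + 18.7·0.01 = 200.491 sabins.
Mean coefficient ᾱ = A/S = 0.3741.
−S·ln(1−ᾱ) = −536.0 × ln(1 − 0.3741) = 251.151.
V = 10 × 13 × 6 = 780 m³.
T = 0.161·V/[−S·ln(1−ᾱ)] = 0.161·780/251.151 = 0.50 s.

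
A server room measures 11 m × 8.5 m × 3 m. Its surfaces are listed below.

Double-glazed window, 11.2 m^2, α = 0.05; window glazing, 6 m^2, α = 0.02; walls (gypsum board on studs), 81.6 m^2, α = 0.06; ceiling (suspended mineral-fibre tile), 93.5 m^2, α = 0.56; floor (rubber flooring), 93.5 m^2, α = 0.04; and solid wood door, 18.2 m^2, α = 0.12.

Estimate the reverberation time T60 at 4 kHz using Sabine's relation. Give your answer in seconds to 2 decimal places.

0.71 s

A = Σ Sᵢαᵢ = 11.2·0.05 + 6·0.02 + 81.6·0.06 + 93.5·0.56 + 93.5·0.04 + 18.2·0.12 = 63.860 sabins.
Volume V = 11 × 8.5 × 3 = 280.5 m³.
T = 0.161 V/A = 0.161·280.5/63.860 = 0.71 s.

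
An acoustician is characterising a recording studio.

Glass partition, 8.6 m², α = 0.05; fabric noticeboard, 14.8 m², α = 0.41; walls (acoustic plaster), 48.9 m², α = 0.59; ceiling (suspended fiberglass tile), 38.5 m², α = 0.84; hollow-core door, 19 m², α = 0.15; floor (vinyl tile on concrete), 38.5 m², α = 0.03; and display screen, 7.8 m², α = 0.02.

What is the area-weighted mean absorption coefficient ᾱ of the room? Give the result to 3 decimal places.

Total surface area S = 176.1 m².
Weighted sum Σ Sα = 71.850.
ᾱ = 71.850 / 176.1 = 0.408.

0.408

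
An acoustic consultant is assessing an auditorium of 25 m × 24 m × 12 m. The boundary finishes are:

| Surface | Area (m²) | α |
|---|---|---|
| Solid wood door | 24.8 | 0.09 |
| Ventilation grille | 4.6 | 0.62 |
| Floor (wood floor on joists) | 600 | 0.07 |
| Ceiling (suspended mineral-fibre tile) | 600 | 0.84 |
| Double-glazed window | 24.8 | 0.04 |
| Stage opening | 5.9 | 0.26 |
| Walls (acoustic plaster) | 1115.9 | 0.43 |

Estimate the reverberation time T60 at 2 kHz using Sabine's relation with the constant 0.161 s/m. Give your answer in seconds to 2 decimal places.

1.12 seconds

Total absorption A = 24.8·0.09 + 4.6·0.62 + 600·0.07 + 600·0.84 + 24.8·0.04 + 5.9·0.26 + 1115.9·0.43
  = 2.232 + 2.852 + 42.000 + 504.000 + 0.992 + 1.534 + 479.837 = 1033.447 m² sabins.
Room volume: 7200 m³.
RT60 = 0.161 · V / A = 0.161 × 7200 / 1033.447 = 1.12 s.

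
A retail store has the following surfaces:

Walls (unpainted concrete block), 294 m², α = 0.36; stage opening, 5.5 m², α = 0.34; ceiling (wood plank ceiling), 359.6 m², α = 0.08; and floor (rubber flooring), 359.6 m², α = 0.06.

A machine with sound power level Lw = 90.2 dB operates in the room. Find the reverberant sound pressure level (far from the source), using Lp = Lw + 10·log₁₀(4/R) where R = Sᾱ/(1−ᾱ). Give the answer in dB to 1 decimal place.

73.5 dB

Σ(Sᵢαᵢ) = 294·0.36 + 5.5·0.34 + 359.6·0.08 + 359.6·0.06 = 158.054; total area S = 1018.7 m².
ᾱ = 0.1552, so room constant R = A/(1−ᾱ) = 187.090 m².
Lp = 90.2 + 10·log₁₀(4/187.090) = 90.2 + (-16.70) = 73.5 dB.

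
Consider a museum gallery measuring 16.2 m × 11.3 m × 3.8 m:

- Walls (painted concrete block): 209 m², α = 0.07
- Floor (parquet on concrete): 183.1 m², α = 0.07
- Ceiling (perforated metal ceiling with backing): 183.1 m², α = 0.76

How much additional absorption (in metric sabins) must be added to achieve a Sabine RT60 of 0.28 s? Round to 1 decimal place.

A₁ = Σ Sᵢαᵢ = 209*0.07 + 183.1*0.07 + 183.1*0.76 = 166.603 sabins.
Target A₂ = 0.161·695.628/0.28 = 399.986 sabins (V = 695.628 m³).
Additional absorption ΔA = 399.986 − 166.603 = 233.4 sabins.

233.4 sabins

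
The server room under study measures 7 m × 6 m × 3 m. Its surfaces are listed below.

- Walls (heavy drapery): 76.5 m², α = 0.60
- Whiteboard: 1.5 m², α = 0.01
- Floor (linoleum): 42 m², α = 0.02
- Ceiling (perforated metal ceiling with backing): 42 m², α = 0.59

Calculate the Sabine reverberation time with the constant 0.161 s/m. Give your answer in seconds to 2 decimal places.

0.28 s

Summing Sᵢαᵢ: 45.900 + 0.015 + 0.840 + 24.780 → A = 71.535 sabins.
Volume V = 7 × 6 × 3 = 126 m³.
Sabine: RT60 = 0.161 × 126 / 71.535 = 0.28 s.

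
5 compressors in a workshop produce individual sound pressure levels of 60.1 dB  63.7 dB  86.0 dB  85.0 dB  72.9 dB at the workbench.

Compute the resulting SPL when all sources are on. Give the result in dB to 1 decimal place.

88.7 dB

Sum in the linear (power) domain: Σ 10^(Lᵢ/10) = 10^(60.1/10) + 10^(63.7/10) + 10^(86.0/10) + 10^(85.0/10) + 10^(72.9/10) = 7.372e+08.
L_total = 10·log₁₀(7.372e+08) = 88.7 dB.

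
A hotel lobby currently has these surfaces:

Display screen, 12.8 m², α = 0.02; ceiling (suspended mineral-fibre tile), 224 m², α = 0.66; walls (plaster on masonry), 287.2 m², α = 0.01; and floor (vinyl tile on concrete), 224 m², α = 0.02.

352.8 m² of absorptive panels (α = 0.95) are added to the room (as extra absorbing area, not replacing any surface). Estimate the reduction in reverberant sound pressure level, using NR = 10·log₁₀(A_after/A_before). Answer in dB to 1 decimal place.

5.0 dB

A_before = Σ Sᵢαᵢ = 12.8×0.02 + 224×0.66 + 287.2×0.01 + 224×0.02 = 155.448 sabins.
Treatment contributes 352.8·0.95 = 335.160 sabins.
New total A_after = 490.608 sabins.
Reduction = 10 log₁₀(A_after/A_before) = 10 log₁₀(3.1561) = 5.0 dB.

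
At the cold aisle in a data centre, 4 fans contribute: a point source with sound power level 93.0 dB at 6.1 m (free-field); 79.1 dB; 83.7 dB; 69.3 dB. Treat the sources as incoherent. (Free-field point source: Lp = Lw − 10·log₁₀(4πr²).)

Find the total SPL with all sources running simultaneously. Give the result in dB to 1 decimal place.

Source at 6.1 m: Lp = 93.0 − 10·log₁₀(4π·6.1²) = 93.0 − 10·log₁₀(467.595) = 66.3 dB.
Sum in the linear (power) domain: Σ 10^(Lᵢ/10) = 10^(66.3/10) + 10^(79.1/10) + 10^(83.7/10) + 10^(69.3/10) = 3.285e+08.
L_total = 10·log₁₀(3.285e+08) = 85.2 dB.

85.2 dB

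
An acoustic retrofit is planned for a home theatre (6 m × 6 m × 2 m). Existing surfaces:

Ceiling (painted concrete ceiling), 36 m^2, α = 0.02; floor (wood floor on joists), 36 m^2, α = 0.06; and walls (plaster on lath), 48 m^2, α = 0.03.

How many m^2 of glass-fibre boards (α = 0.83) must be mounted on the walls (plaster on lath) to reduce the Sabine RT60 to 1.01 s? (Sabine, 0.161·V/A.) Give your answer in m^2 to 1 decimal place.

8.9

Summing Sᵢαᵢ: 0.720 + 2.160 + 1.440 → A₁ = 4.320 sabins.
V = 72 m³. Target absorption A₂ = 0.161 × 72 / 1.01 = 11.477 sabins.
ΔA needed = 11.477 − 4.320 = 7.157 sabins.
Each m^2 of panel replacing the walls (plaster on lath) adds (0.83 − 0.03) = 0.80 sabins.
Panel area = 7.157 / 0.80 = 8.9 m^2.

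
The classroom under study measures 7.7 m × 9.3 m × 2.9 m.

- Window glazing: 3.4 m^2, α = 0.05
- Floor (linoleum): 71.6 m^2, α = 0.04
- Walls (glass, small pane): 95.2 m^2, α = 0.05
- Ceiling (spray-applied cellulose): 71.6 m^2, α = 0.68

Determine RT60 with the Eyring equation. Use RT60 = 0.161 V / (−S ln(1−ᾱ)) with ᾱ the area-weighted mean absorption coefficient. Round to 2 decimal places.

Total surface area S = 3.4 + 71.6 + 95.2 + 71.6 = 241.8 m^2.
Σ(Sᵢαᵢ) = 3.4×0.05 + 71.6×0.04 + 95.2×0.05 + 71.6×0.68 = 56.482.
Mean coefficient ᾱ = A/S = 0.2336.
Eyring denominator: −S ln(1−ᾱ) = 64.331.
V = 7.7 × 9.3 × 2.9 = 207.669 m³.
RT60 = 0.161 × 207.669 / 64.331 = 0.52 s.

0.52 sec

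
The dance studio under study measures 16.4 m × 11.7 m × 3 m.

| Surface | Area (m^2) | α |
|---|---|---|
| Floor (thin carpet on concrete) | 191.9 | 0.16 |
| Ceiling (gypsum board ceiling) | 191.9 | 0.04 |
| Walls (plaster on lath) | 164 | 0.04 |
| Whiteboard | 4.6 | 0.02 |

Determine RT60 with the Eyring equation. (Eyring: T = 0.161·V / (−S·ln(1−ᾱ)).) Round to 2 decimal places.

1.97 s

Total surface area S = 191.9 + 191.9 + 164 + 4.6 = 552.4 m^2.
Absorption A = 191.9·0.16 + 191.9·0.04 + 164·0.04 + 4.6·0.02 = 45.032 sabins.
Mean coefficient ᾱ = A/S = 0.0815.
−S·ln(1−ᾱ) = −552.4 × ln(1 − 0.0815) = 46.961.
V = 16.4 × 11.7 × 3 = 575.64 m³.
RT60 = 0.161 × 575.64 / 46.961 = 1.97 s.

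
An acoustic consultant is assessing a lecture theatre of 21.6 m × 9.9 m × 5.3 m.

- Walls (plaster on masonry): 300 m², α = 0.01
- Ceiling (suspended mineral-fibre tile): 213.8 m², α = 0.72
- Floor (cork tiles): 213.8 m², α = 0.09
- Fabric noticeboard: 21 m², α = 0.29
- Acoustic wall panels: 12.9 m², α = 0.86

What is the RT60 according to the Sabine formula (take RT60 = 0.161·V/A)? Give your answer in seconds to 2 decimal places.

0.94 s

Equivalent absorption area: A = 300×0.01 + 213.8×0.72 + 213.8×0.09 + 21×0.29 + 12.9×0.86 = 193.362 m².
Volume V = 21.6 × 9.9 × 5.3 = 1133.352 m³.
T = 0.161 V/A = 0.161·1133.352/193.362 = 0.94 s.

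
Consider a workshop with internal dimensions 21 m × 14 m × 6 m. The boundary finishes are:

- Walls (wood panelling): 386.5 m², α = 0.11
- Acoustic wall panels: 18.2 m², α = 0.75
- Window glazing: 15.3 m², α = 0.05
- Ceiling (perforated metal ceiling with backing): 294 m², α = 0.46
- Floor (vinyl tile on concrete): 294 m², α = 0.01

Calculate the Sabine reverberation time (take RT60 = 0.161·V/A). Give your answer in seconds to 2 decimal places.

A = Σ Sᵢαᵢ = 386.5*0.11 + 18.2*0.75 + 15.3*0.05 + 294*0.46 + 294*0.01 = 195.110 sabins.
Volume V = 21 × 14 × 6 = 1764 m³.
T = 0.161 V/A = 0.161·1764/195.110 = 1.46 s.

1.46 s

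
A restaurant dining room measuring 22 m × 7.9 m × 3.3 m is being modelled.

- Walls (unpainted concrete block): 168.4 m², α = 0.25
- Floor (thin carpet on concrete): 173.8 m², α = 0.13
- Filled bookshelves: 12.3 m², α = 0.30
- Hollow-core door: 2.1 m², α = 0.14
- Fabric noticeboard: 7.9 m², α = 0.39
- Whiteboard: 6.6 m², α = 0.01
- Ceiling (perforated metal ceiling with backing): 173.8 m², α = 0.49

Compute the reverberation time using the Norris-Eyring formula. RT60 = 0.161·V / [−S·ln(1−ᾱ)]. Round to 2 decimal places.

0.50 s

S = Σ Sᵢ = 544.9 m².
Absorption A = 168.4·0.25 + 173.8·0.13 + 12.3·0.30 + 2.1·0.14 + 7.9·0.39 + 6.6·0.01 + 173.8·0.49 = 156.987 sabins.
ᾱ = 156.987 / 544.9 = 0.2881.
−S·ln(1−ᾱ) = −544.9 × ln(1 − 0.2881) = 185.167.
V = 22 × 7.9 × 3.3 = 573.54 m³.
T = 0.161·V/[−S·ln(1−ᾱ)] = 0.161·573.54/185.167 = 0.50 s.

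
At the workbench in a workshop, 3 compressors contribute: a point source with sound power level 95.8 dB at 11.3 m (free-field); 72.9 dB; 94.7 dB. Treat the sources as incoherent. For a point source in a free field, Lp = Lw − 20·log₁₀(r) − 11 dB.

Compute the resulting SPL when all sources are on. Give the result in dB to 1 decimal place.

94.7 dB

Source at 11.3 m: Lp = 95.8 − 20·log₁₀(11.3) − 11 = 63.7 dB.
Converting to relative power and adding: 10^(63.7/10) + 10^(72.9/10) + 10^(94.7/10) = 2.973e+09.
Combined level = 10 log₁₀(2.973e+09) = 94.7 dB.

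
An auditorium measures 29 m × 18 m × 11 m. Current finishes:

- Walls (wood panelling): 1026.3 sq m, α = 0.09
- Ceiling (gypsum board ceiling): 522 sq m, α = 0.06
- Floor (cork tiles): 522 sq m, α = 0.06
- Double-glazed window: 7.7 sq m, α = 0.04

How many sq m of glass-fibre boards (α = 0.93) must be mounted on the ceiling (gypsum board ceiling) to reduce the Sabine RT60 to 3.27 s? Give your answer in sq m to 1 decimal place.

146.4

Total absorption A₁ = 1026.3·0.09 + 522·0.06 + 522·0.06 + 7.7·0.04
  = 92.367 + 31.320 + 31.320 + 0.308 = 155.315 sq m sabins.
Required A₂ = 0.161·5742/3.27 = 282.710 sabins.
ΔA needed = 282.710 − 155.315 = 127.395 sabins.
Each sq m of panel replacing the ceiling (gypsum board ceiling) adds (0.93 − 0.06) = 0.87 sabins.
Panel area = 127.395 / 0.87 = 146.4 sq m.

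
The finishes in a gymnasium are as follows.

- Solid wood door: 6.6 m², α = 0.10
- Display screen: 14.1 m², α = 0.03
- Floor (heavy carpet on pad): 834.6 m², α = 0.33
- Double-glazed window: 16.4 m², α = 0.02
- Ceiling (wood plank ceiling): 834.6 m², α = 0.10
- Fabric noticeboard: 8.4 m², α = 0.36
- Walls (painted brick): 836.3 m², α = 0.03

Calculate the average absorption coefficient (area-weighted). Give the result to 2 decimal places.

S = Σ Sᵢ = 6.6 + 14.1 + 834.6 + 16.4 + 834.6 + 8.4 + 836.3 = 2551.0 m².
Σ(Sᵢαᵢ) = 6.6·0.10 + 14.1·0.03 + 834.6·0.33 + 16.4·0.02 + 834.6·0.10 + 8.4·0.36 + 836.3·0.03 = 388.402.
ᾱ = A/S = 0.15.

0.15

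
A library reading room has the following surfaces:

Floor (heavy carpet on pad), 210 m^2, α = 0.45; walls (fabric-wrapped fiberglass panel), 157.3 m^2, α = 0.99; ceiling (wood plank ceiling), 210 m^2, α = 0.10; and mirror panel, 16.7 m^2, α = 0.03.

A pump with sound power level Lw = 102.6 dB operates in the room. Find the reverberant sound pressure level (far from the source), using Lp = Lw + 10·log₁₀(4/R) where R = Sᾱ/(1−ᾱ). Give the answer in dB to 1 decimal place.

A = 271.728 sabins; S = 594.0 m^2.
ᾱ = 0.4575, so room constant R = A/(1−ᾱ) = 500.881 m^2.
Lp = Lw + 10 log₁₀(4/R) = 102.6 -20.98 = 81.6 dB.

81.6 dB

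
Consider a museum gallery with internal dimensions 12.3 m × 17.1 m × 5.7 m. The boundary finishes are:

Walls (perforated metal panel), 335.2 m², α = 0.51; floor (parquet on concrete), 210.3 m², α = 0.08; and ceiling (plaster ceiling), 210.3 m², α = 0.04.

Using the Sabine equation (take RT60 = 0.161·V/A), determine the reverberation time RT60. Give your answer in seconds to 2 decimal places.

0.98 s

Equivalent absorption area: A = 335.2·0.51 + 210.3·0.08 + 210.3·0.04 = 196.188 m².
V = 12.3·17.1·5.7 = 1198.881 m³.
Sabine: RT60 = 0.161 × 1198.881 / 196.188 = 0.98 s.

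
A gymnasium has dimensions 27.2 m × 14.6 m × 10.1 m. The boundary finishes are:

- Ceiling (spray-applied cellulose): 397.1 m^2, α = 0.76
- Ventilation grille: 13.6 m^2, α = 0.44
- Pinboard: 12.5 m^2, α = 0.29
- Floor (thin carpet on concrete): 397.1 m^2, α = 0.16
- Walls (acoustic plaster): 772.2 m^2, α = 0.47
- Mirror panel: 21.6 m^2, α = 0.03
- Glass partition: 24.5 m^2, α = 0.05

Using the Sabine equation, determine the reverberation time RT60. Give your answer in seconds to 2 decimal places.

0.87 seconds

Equivalent absorption area: A = 397.1·0.76 + 13.6·0.44 + 12.5·0.29 + 397.1·0.16 + 772.2·0.47 + 21.6·0.03 + 24.5·0.05 = 739.748 m^2.
Room volume: 4010.912 m³.
T = 0.161 V/A = 0.161·4010.912/739.748 = 0.87 s.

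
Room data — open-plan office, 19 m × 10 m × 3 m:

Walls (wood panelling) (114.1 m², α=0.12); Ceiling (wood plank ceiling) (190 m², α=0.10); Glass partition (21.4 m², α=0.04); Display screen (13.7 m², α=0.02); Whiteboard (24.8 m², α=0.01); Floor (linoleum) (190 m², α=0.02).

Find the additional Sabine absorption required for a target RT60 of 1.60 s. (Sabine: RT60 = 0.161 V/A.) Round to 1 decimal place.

19.5 sabins

Equivalent absorption area: A₁ = 114.1·0.12 + 190·0.10 + 21.4·0.04 + 13.7·0.02 + 24.8·0.01 + 190·0.02 = 37.870 m².
V = 570 m³. Required absorption A₂ = 0.161 × 570 / 1.60 = 57.356 sabins.
Additional absorption ΔA = 57.356 − 37.870 = 19.5 sabins.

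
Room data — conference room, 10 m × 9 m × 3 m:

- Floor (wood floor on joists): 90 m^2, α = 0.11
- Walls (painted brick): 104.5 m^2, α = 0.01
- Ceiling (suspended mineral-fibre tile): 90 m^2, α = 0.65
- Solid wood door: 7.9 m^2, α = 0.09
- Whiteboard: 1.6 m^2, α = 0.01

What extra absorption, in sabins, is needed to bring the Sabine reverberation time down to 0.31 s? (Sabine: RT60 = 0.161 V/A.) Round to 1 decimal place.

Summing Sᵢαᵢ: 9.900 + 1.045 + 58.500 + 0.711 + 0.016 → A₁ = 70.172 sabins.
For T = 0.31 s, need A₂ = 0.161·V/T = 0.161·270/0.31 = 140.226 sabins.
Shortfall: 140.226 − 70.172 = 70.1 sabins.

70.1 sabins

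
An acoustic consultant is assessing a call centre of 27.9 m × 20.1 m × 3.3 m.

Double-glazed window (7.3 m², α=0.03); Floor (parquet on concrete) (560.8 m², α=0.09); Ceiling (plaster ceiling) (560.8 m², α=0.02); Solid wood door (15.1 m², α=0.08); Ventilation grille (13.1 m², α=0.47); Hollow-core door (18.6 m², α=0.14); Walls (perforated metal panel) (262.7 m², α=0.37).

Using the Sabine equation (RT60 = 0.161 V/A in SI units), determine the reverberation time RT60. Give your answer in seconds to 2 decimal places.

Summing Sᵢαᵢ: 0.219 + 50.472 + 11.216 + 1.208 + 6.157 + 2.604 + 97.199 → A = 169.075 sabins.
V = 27.9·20.1·3.3 = 1850.607 m³.
Sabine: RT60 = 0.161 × 1850.607 / 169.075 = 1.76 s.

1.76 s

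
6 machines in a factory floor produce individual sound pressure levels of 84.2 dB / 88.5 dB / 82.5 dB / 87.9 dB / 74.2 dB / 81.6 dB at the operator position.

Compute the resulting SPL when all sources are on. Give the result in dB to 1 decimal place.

Sum in the linear (power) domain: Σ 10^(Lᵢ/10) = 10^(84.2/10) + 10^(88.5/10) + 10^(82.5/10) + 10^(87.9/10) + 10^(74.2/10) + 10^(81.6/10) = 1.936e+09.
Combined level = 10 log₁₀(1.936e+09) = 92.9 dB.

92.9 dB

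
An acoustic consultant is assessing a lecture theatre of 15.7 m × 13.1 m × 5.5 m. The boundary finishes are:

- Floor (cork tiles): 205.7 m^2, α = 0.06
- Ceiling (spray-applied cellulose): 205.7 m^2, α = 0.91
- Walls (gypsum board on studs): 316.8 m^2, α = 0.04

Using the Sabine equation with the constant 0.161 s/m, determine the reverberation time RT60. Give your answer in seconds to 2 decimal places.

Summing Sᵢαᵢ: 12.342 + 187.187 + 12.672 → A = 212.201 sabins.
V = 15.7·13.1·5.5 = 1131.185 m³.
Sabine: RT60 = 0.161 × 1131.185 / 212.201 = 0.86 s.

0.86 sec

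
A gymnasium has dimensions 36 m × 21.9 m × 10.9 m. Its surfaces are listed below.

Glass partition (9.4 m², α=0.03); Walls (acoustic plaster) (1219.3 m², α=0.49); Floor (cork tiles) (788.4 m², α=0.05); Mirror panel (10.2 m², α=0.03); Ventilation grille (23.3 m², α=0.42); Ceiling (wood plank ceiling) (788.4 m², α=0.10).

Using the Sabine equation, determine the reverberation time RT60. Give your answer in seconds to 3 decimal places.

Equivalent absorption area: A = 9.4×0.03 + 1219.3×0.49 + 788.4×0.05 + 10.2×0.03 + 23.3×0.42 + 788.4×0.10 = 726.091 m².
V = 36·21.9·10.9 = 8593.56 m³.
T = 0.161 V/A = 0.161·8593.56/726.091 = 1.905 s.

1.905 sec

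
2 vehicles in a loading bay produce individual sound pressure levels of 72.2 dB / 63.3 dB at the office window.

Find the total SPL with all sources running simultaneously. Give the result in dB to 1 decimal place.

72.7 dB

Σ 10^(Lᵢ/10) = 1.873e+07.
L_total = 10·log₁₀(1.873e+07) = 72.7 dB.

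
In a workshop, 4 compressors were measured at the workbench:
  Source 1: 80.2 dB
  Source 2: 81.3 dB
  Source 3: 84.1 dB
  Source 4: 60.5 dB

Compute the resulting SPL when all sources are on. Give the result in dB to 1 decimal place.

Converting to relative power and adding: 10^(80.2/10) + 10^(81.3/10) + 10^(84.1/10) + 10^(60.5/10) = 4.978e+08.
Back to dB: 10·log₁₀ Σ = 87.0 dB.

87.0 dB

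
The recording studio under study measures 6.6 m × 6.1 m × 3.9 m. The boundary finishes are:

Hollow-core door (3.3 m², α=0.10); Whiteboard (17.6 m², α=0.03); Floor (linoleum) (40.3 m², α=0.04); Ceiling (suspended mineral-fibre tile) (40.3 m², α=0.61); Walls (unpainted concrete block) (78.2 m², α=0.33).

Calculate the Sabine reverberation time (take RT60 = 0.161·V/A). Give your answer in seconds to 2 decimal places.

A = Σ Sᵢαᵢ = 3.3*0.10 + 17.6*0.03 + 40.3*0.04 + 40.3*0.61 + 78.2*0.33 = 52.859 sabins.
Volume V = 6.6 × 6.1 × 3.9 = 157.014 m³.
Sabine: RT60 = 0.161 × 157.014 / 52.859 = 0.48 s.

0.48 s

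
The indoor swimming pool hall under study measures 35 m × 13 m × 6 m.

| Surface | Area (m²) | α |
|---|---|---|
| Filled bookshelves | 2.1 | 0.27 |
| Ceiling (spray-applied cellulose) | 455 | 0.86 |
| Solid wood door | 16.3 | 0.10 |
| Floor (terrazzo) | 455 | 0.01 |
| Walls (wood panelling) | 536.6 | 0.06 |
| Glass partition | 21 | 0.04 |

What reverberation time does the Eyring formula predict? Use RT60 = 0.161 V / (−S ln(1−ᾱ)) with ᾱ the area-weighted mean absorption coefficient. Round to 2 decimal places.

0.86 seconds

S = Σ Sᵢ = 1486.0 m².
Σ(Sᵢαᵢ) = 2.1·0.27 + 455·0.86 + 16.3·0.10 + 455·0.01 + 536.6·0.06 + 21·0.04 = 431.083.
Mean coefficient ᾱ = A/S = 0.2901.
−S·ln(1−ᾱ) = −1486.0 × ln(1 − 0.2901) = 509.150.
V = 35 × 13 × 6 = 2730 m³.
RT60 = 0.161 × 2730 / 509.150 = 0.86 s.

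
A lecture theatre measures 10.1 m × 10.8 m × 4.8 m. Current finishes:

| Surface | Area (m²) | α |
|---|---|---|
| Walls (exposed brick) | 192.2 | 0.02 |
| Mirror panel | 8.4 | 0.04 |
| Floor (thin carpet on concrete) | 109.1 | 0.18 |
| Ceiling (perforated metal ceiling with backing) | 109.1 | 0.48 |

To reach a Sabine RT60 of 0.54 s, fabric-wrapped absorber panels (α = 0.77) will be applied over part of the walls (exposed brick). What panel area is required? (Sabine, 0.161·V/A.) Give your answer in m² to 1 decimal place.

Equivalent absorption area: A₁ = 192.2*0.02 + 8.4*0.04 + 109.1*0.18 + 109.1*0.48 = 76.186 m².
Required A₂ = 0.161·523.584/0.54 = 156.106 sabins.
Absorption to add: 156.106 − 76.186 = 79.920 sabins.
Each m² of panel replacing the walls (exposed brick) adds (0.77 − 0.02) = 0.75 sabins.
Area = ΔA/Δα = 79.920/0.75 = 106.6 m².

106.6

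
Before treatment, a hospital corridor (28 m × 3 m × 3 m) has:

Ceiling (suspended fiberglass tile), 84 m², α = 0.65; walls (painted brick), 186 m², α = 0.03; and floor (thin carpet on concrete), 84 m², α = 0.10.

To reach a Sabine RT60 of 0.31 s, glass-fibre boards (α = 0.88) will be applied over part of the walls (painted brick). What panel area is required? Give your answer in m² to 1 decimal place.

Summing Sᵢαᵢ: 54.600 + 5.580 + 8.400 → A₁ = 68.580 sabins.
Required A₂ = 0.161·252/0.31 = 130.877 sabins.
Absorption to add: 130.877 − 68.580 = 62.297 sabins.
Net gain per m²: Δα = 0.88 − 0.03 = 0.85.
Panel area = 62.297 / 0.85 = 73.3 m².

73.3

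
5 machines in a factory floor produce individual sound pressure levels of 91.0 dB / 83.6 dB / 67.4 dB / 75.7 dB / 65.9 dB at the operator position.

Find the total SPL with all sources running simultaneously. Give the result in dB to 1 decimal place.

Sum in the linear (power) domain: Σ 10^(Lᵢ/10) = 10^(91.0/10) + 10^(83.6/10) + 10^(67.4/10) + 10^(75.7/10) + 10^(65.9/10) = 1.535e+09.
Combined level = 10 log₁₀(1.535e+09) = 91.9 dB.

91.9 dB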